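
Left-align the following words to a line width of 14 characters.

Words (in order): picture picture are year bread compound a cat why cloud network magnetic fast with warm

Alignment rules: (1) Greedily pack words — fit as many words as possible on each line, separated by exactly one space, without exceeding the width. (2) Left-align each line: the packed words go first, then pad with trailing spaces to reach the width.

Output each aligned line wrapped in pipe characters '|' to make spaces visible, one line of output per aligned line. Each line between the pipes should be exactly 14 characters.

Answer: |picture       |
|picture are   |
|year bread    |
|compound a cat|
|why cloud     |
|network       |
|magnetic fast |
|with warm     |

Derivation:
Line 1: ['picture'] (min_width=7, slack=7)
Line 2: ['picture', 'are'] (min_width=11, slack=3)
Line 3: ['year', 'bread'] (min_width=10, slack=4)
Line 4: ['compound', 'a', 'cat'] (min_width=14, slack=0)
Line 5: ['why', 'cloud'] (min_width=9, slack=5)
Line 6: ['network'] (min_width=7, slack=7)
Line 7: ['magnetic', 'fast'] (min_width=13, slack=1)
Line 8: ['with', 'warm'] (min_width=9, slack=5)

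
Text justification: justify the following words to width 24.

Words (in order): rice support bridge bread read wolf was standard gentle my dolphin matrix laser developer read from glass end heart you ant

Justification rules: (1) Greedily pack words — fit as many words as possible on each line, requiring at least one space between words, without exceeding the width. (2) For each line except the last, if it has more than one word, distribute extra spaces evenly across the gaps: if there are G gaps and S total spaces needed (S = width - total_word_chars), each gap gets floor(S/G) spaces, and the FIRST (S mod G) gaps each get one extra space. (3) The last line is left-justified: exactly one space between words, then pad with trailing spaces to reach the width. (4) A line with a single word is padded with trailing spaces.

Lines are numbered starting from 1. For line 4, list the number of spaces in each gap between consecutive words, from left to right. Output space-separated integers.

Answer: 3 3

Derivation:
Line 1: ['rice', 'support', 'bridge'] (min_width=19, slack=5)
Line 2: ['bread', 'read', 'wolf', 'was'] (min_width=19, slack=5)
Line 3: ['standard', 'gentle', 'my'] (min_width=18, slack=6)
Line 4: ['dolphin', 'matrix', 'laser'] (min_width=20, slack=4)
Line 5: ['developer', 'read', 'from'] (min_width=19, slack=5)
Line 6: ['glass', 'end', 'heart', 'you', 'ant'] (min_width=23, slack=1)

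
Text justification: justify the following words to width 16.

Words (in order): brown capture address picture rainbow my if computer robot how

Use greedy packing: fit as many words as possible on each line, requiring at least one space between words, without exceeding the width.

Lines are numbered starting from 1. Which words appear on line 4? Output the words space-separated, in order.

Answer: computer robot

Derivation:
Line 1: ['brown', 'capture'] (min_width=13, slack=3)
Line 2: ['address', 'picture'] (min_width=15, slack=1)
Line 3: ['rainbow', 'my', 'if'] (min_width=13, slack=3)
Line 4: ['computer', 'robot'] (min_width=14, slack=2)
Line 5: ['how'] (min_width=3, slack=13)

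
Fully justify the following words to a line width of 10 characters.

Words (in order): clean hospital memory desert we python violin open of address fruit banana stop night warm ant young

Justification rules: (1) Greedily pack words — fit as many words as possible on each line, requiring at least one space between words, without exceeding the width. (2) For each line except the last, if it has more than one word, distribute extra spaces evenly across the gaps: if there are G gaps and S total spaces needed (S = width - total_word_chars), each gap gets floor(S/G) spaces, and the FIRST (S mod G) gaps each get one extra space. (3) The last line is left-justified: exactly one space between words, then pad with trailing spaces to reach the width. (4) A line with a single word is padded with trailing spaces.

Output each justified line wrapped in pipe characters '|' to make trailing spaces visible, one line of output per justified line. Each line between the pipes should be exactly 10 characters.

Line 1: ['clean'] (min_width=5, slack=5)
Line 2: ['hospital'] (min_width=8, slack=2)
Line 3: ['memory'] (min_width=6, slack=4)
Line 4: ['desert', 'we'] (min_width=9, slack=1)
Line 5: ['python'] (min_width=6, slack=4)
Line 6: ['violin'] (min_width=6, slack=4)
Line 7: ['open', 'of'] (min_width=7, slack=3)
Line 8: ['address'] (min_width=7, slack=3)
Line 9: ['fruit'] (min_width=5, slack=5)
Line 10: ['banana'] (min_width=6, slack=4)
Line 11: ['stop', 'night'] (min_width=10, slack=0)
Line 12: ['warm', 'ant'] (min_width=8, slack=2)
Line 13: ['young'] (min_width=5, slack=5)

Answer: |clean     |
|hospital  |
|memory    |
|desert  we|
|python    |
|violin    |
|open    of|
|address   |
|fruit     |
|banana    |
|stop night|
|warm   ant|
|young     |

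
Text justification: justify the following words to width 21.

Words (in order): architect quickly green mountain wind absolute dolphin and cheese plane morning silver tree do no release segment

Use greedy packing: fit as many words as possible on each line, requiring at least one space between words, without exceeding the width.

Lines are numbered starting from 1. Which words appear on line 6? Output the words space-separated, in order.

Answer: release segment

Derivation:
Line 1: ['architect', 'quickly'] (min_width=17, slack=4)
Line 2: ['green', 'mountain', 'wind'] (min_width=19, slack=2)
Line 3: ['absolute', 'dolphin', 'and'] (min_width=20, slack=1)
Line 4: ['cheese', 'plane', 'morning'] (min_width=20, slack=1)
Line 5: ['silver', 'tree', 'do', 'no'] (min_width=17, slack=4)
Line 6: ['release', 'segment'] (min_width=15, slack=6)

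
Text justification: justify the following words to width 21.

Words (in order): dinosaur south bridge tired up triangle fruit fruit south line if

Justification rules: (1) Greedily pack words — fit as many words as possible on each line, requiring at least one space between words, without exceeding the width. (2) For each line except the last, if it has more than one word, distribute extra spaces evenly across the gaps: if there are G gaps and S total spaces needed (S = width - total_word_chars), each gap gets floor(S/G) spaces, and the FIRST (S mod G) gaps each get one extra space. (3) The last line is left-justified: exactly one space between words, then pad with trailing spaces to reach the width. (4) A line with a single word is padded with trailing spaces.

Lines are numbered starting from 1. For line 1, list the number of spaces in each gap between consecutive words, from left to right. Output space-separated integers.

Answer: 1 1

Derivation:
Line 1: ['dinosaur', 'south', 'bridge'] (min_width=21, slack=0)
Line 2: ['tired', 'up', 'triangle'] (min_width=17, slack=4)
Line 3: ['fruit', 'fruit', 'south'] (min_width=17, slack=4)
Line 4: ['line', 'if'] (min_width=7, slack=14)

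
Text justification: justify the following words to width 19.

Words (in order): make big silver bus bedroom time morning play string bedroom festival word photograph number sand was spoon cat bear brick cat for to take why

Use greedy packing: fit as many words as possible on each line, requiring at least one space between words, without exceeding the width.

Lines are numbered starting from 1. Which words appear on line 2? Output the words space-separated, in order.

Answer: bedroom time

Derivation:
Line 1: ['make', 'big', 'silver', 'bus'] (min_width=19, slack=0)
Line 2: ['bedroom', 'time'] (min_width=12, slack=7)
Line 3: ['morning', 'play', 'string'] (min_width=19, slack=0)
Line 4: ['bedroom', 'festival'] (min_width=16, slack=3)
Line 5: ['word', 'photograph'] (min_width=15, slack=4)
Line 6: ['number', 'sand', 'was'] (min_width=15, slack=4)
Line 7: ['spoon', 'cat', 'bear'] (min_width=14, slack=5)
Line 8: ['brick', 'cat', 'for', 'to'] (min_width=16, slack=3)
Line 9: ['take', 'why'] (min_width=8, slack=11)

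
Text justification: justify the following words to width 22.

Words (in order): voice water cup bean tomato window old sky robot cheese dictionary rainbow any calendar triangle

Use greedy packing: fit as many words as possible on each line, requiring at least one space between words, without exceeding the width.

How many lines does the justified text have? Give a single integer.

Answer: 5

Derivation:
Line 1: ['voice', 'water', 'cup', 'bean'] (min_width=20, slack=2)
Line 2: ['tomato', 'window', 'old', 'sky'] (min_width=21, slack=1)
Line 3: ['robot', 'cheese'] (min_width=12, slack=10)
Line 4: ['dictionary', 'rainbow', 'any'] (min_width=22, slack=0)
Line 5: ['calendar', 'triangle'] (min_width=17, slack=5)
Total lines: 5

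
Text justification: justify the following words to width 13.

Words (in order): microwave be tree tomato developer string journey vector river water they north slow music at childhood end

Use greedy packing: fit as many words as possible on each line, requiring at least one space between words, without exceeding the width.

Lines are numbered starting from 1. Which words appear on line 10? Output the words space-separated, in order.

Answer: childhood end

Derivation:
Line 1: ['microwave', 'be'] (min_width=12, slack=1)
Line 2: ['tree', 'tomato'] (min_width=11, slack=2)
Line 3: ['developer'] (min_width=9, slack=4)
Line 4: ['string'] (min_width=6, slack=7)
Line 5: ['journey'] (min_width=7, slack=6)
Line 6: ['vector', 'river'] (min_width=12, slack=1)
Line 7: ['water', 'they'] (min_width=10, slack=3)
Line 8: ['north', 'slow'] (min_width=10, slack=3)
Line 9: ['music', 'at'] (min_width=8, slack=5)
Line 10: ['childhood', 'end'] (min_width=13, slack=0)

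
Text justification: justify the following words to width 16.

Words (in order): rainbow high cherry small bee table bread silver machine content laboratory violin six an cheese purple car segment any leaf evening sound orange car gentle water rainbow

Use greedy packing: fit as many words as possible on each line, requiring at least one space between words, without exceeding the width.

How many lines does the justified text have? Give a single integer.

Answer: 13

Derivation:
Line 1: ['rainbow', 'high'] (min_width=12, slack=4)
Line 2: ['cherry', 'small', 'bee'] (min_width=16, slack=0)
Line 3: ['table', 'bread'] (min_width=11, slack=5)
Line 4: ['silver', 'machine'] (min_width=14, slack=2)
Line 5: ['content'] (min_width=7, slack=9)
Line 6: ['laboratory'] (min_width=10, slack=6)
Line 7: ['violin', 'six', 'an'] (min_width=13, slack=3)
Line 8: ['cheese', 'purple'] (min_width=13, slack=3)
Line 9: ['car', 'segment', 'any'] (min_width=15, slack=1)
Line 10: ['leaf', 'evening'] (min_width=12, slack=4)
Line 11: ['sound', 'orange', 'car'] (min_width=16, slack=0)
Line 12: ['gentle', 'water'] (min_width=12, slack=4)
Line 13: ['rainbow'] (min_width=7, slack=9)
Total lines: 13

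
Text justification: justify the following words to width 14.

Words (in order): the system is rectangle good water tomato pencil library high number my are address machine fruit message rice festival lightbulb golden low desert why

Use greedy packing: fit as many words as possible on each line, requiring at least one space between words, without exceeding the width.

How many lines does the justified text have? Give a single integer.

Answer: 12

Derivation:
Line 1: ['the', 'system', 'is'] (min_width=13, slack=1)
Line 2: ['rectangle', 'good'] (min_width=14, slack=0)
Line 3: ['water', 'tomato'] (min_width=12, slack=2)
Line 4: ['pencil', 'library'] (min_width=14, slack=0)
Line 5: ['high', 'number', 'my'] (min_width=14, slack=0)
Line 6: ['are', 'address'] (min_width=11, slack=3)
Line 7: ['machine', 'fruit'] (min_width=13, slack=1)
Line 8: ['message', 'rice'] (min_width=12, slack=2)
Line 9: ['festival'] (min_width=8, slack=6)
Line 10: ['lightbulb'] (min_width=9, slack=5)
Line 11: ['golden', 'low'] (min_width=10, slack=4)
Line 12: ['desert', 'why'] (min_width=10, slack=4)
Total lines: 12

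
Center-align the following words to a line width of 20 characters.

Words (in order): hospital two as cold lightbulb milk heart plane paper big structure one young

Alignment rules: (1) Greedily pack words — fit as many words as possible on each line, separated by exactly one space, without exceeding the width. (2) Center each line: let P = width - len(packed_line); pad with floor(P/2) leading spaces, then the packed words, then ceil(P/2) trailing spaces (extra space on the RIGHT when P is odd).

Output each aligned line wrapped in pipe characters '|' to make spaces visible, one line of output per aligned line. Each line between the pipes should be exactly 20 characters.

Answer: |hospital two as cold|
|lightbulb milk heart|
|  plane paper big   |
|structure one young |

Derivation:
Line 1: ['hospital', 'two', 'as', 'cold'] (min_width=20, slack=0)
Line 2: ['lightbulb', 'milk', 'heart'] (min_width=20, slack=0)
Line 3: ['plane', 'paper', 'big'] (min_width=15, slack=5)
Line 4: ['structure', 'one', 'young'] (min_width=19, slack=1)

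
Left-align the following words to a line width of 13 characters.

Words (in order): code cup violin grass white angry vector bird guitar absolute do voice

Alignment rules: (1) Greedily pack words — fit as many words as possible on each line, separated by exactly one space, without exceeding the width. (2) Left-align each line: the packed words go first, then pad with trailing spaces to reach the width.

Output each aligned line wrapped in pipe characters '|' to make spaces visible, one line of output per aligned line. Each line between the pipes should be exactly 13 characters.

Answer: |code cup     |
|violin grass |
|white angry  |
|vector bird  |
|guitar       |
|absolute do  |
|voice        |

Derivation:
Line 1: ['code', 'cup'] (min_width=8, slack=5)
Line 2: ['violin', 'grass'] (min_width=12, slack=1)
Line 3: ['white', 'angry'] (min_width=11, slack=2)
Line 4: ['vector', 'bird'] (min_width=11, slack=2)
Line 5: ['guitar'] (min_width=6, slack=7)
Line 6: ['absolute', 'do'] (min_width=11, slack=2)
Line 7: ['voice'] (min_width=5, slack=8)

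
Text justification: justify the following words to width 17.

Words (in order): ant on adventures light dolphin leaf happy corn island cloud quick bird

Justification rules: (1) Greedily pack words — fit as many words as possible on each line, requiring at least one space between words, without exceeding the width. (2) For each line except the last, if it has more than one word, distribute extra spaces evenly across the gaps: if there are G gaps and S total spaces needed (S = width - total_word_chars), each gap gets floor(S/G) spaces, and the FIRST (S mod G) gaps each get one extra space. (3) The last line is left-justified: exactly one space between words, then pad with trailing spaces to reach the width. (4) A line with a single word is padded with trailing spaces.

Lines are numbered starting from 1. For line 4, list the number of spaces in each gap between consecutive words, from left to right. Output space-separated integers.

Answer: 6

Derivation:
Line 1: ['ant', 'on', 'adventures'] (min_width=17, slack=0)
Line 2: ['light', 'dolphin'] (min_width=13, slack=4)
Line 3: ['leaf', 'happy', 'corn'] (min_width=15, slack=2)
Line 4: ['island', 'cloud'] (min_width=12, slack=5)
Line 5: ['quick', 'bird'] (min_width=10, slack=7)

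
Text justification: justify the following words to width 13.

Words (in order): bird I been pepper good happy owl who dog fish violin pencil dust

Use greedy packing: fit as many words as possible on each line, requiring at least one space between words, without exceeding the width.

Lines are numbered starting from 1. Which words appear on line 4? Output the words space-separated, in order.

Line 1: ['bird', 'I', 'been'] (min_width=11, slack=2)
Line 2: ['pepper', 'good'] (min_width=11, slack=2)
Line 3: ['happy', 'owl', 'who'] (min_width=13, slack=0)
Line 4: ['dog', 'fish'] (min_width=8, slack=5)
Line 5: ['violin', 'pencil'] (min_width=13, slack=0)
Line 6: ['dust'] (min_width=4, slack=9)

Answer: dog fish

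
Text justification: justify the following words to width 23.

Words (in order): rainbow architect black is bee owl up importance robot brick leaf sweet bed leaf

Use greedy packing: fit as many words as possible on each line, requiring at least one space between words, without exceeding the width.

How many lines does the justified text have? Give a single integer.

Line 1: ['rainbow', 'architect', 'black'] (min_width=23, slack=0)
Line 2: ['is', 'bee', 'owl', 'up'] (min_width=13, slack=10)
Line 3: ['importance', 'robot', 'brick'] (min_width=22, slack=1)
Line 4: ['leaf', 'sweet', 'bed', 'leaf'] (min_width=19, slack=4)
Total lines: 4

Answer: 4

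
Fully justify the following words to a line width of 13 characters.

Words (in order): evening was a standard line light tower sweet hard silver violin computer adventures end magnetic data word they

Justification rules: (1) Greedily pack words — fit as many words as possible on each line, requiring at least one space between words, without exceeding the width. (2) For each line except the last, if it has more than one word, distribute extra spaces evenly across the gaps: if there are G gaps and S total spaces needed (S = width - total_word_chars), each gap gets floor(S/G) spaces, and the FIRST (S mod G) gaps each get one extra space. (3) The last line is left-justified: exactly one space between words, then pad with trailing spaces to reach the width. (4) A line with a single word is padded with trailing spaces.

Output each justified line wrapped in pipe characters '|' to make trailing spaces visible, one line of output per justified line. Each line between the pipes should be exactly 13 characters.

Answer: |evening was a|
|standard line|
|light   tower|
|sweet    hard|
|silver violin|
|computer     |
|adventures   |
|end  magnetic|
|data     word|
|they         |

Derivation:
Line 1: ['evening', 'was', 'a'] (min_width=13, slack=0)
Line 2: ['standard', 'line'] (min_width=13, slack=0)
Line 3: ['light', 'tower'] (min_width=11, slack=2)
Line 4: ['sweet', 'hard'] (min_width=10, slack=3)
Line 5: ['silver', 'violin'] (min_width=13, slack=0)
Line 6: ['computer'] (min_width=8, slack=5)
Line 7: ['adventures'] (min_width=10, slack=3)
Line 8: ['end', 'magnetic'] (min_width=12, slack=1)
Line 9: ['data', 'word'] (min_width=9, slack=4)
Line 10: ['they'] (min_width=4, slack=9)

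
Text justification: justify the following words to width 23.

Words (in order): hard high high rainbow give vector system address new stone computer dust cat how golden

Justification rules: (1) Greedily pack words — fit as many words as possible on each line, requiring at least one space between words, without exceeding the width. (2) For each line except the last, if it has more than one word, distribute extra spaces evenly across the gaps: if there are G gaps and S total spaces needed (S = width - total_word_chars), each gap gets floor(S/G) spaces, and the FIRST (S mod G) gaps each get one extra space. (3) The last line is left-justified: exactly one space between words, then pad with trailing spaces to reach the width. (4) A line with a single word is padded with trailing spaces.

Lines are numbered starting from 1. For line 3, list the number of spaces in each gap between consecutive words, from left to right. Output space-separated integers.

Line 1: ['hard', 'high', 'high', 'rainbow'] (min_width=22, slack=1)
Line 2: ['give', 'vector', 'system'] (min_width=18, slack=5)
Line 3: ['address', 'new', 'stone'] (min_width=17, slack=6)
Line 4: ['computer', 'dust', 'cat', 'how'] (min_width=21, slack=2)
Line 5: ['golden'] (min_width=6, slack=17)

Answer: 4 4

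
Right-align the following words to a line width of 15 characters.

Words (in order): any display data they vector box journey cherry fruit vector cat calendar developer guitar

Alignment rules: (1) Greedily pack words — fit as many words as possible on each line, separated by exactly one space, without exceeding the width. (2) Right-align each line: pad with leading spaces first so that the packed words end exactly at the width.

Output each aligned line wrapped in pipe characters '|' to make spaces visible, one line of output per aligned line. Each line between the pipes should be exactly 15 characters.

Line 1: ['any', 'display'] (min_width=11, slack=4)
Line 2: ['data', 'they'] (min_width=9, slack=6)
Line 3: ['vector', 'box'] (min_width=10, slack=5)
Line 4: ['journey', 'cherry'] (min_width=14, slack=1)
Line 5: ['fruit', 'vector'] (min_width=12, slack=3)
Line 6: ['cat', 'calendar'] (min_width=12, slack=3)
Line 7: ['developer'] (min_width=9, slack=6)
Line 8: ['guitar'] (min_width=6, slack=9)

Answer: |    any display|
|      data they|
|     vector box|
| journey cherry|
|   fruit vector|
|   cat calendar|
|      developer|
|         guitar|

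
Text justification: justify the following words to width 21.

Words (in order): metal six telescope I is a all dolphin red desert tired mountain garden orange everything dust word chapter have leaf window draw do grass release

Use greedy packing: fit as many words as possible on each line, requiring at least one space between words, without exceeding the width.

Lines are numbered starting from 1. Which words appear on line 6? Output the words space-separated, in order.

Line 1: ['metal', 'six', 'telescope', 'I'] (min_width=21, slack=0)
Line 2: ['is', 'a', 'all', 'dolphin', 'red'] (min_width=20, slack=1)
Line 3: ['desert', 'tired', 'mountain'] (min_width=21, slack=0)
Line 4: ['garden', 'orange'] (min_width=13, slack=8)
Line 5: ['everything', 'dust', 'word'] (min_width=20, slack=1)
Line 6: ['chapter', 'have', 'leaf'] (min_width=17, slack=4)
Line 7: ['window', 'draw', 'do', 'grass'] (min_width=20, slack=1)
Line 8: ['release'] (min_width=7, slack=14)

Answer: chapter have leaf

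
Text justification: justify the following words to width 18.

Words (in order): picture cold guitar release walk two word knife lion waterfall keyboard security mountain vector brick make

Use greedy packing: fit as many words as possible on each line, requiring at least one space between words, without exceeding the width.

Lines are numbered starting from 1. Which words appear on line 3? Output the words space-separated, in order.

Answer: walk two word

Derivation:
Line 1: ['picture', 'cold'] (min_width=12, slack=6)
Line 2: ['guitar', 'release'] (min_width=14, slack=4)
Line 3: ['walk', 'two', 'word'] (min_width=13, slack=5)
Line 4: ['knife', 'lion'] (min_width=10, slack=8)
Line 5: ['waterfall', 'keyboard'] (min_width=18, slack=0)
Line 6: ['security', 'mountain'] (min_width=17, slack=1)
Line 7: ['vector', 'brick', 'make'] (min_width=17, slack=1)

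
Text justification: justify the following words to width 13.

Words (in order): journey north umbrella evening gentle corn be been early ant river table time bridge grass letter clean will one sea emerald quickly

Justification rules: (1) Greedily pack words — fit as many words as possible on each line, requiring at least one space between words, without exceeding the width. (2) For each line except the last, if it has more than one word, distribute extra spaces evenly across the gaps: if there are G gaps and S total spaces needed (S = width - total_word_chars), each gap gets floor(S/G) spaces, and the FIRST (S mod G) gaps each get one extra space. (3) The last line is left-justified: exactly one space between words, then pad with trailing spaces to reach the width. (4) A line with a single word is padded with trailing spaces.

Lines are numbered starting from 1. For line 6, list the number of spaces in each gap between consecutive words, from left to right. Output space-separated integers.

Answer: 5

Derivation:
Line 1: ['journey', 'north'] (min_width=13, slack=0)
Line 2: ['umbrella'] (min_width=8, slack=5)
Line 3: ['evening'] (min_width=7, slack=6)
Line 4: ['gentle', 'corn'] (min_width=11, slack=2)
Line 5: ['be', 'been', 'early'] (min_width=13, slack=0)
Line 6: ['ant', 'river'] (min_width=9, slack=4)
Line 7: ['table', 'time'] (min_width=10, slack=3)
Line 8: ['bridge', 'grass'] (min_width=12, slack=1)
Line 9: ['letter', 'clean'] (min_width=12, slack=1)
Line 10: ['will', 'one', 'sea'] (min_width=12, slack=1)
Line 11: ['emerald'] (min_width=7, slack=6)
Line 12: ['quickly'] (min_width=7, slack=6)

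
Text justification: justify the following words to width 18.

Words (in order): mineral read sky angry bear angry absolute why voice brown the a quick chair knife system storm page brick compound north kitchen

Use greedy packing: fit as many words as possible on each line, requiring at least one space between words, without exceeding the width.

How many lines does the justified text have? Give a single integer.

Line 1: ['mineral', 'read', 'sky'] (min_width=16, slack=2)
Line 2: ['angry', 'bear', 'angry'] (min_width=16, slack=2)
Line 3: ['absolute', 'why', 'voice'] (min_width=18, slack=0)
Line 4: ['brown', 'the', 'a', 'quick'] (min_width=17, slack=1)
Line 5: ['chair', 'knife', 'system'] (min_width=18, slack=0)
Line 6: ['storm', 'page', 'brick'] (min_width=16, slack=2)
Line 7: ['compound', 'north'] (min_width=14, slack=4)
Line 8: ['kitchen'] (min_width=7, slack=11)
Total lines: 8

Answer: 8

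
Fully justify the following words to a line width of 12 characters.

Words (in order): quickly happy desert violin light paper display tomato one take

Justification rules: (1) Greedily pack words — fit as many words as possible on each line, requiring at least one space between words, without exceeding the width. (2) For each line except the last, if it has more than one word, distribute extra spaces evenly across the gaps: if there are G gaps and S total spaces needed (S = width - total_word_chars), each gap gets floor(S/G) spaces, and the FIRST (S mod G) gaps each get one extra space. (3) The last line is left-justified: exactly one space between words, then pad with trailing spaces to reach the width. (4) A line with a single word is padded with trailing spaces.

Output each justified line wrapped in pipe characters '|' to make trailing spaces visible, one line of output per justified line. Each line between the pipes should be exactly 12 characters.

Answer: |quickly     |
|happy desert|
|violin light|
|paper       |
|display     |
|tomato   one|
|take        |

Derivation:
Line 1: ['quickly'] (min_width=7, slack=5)
Line 2: ['happy', 'desert'] (min_width=12, slack=0)
Line 3: ['violin', 'light'] (min_width=12, slack=0)
Line 4: ['paper'] (min_width=5, slack=7)
Line 5: ['display'] (min_width=7, slack=5)
Line 6: ['tomato', 'one'] (min_width=10, slack=2)
Line 7: ['take'] (min_width=4, slack=8)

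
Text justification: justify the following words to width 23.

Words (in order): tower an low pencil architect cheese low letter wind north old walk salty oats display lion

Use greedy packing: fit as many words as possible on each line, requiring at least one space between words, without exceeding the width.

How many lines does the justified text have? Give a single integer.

Line 1: ['tower', 'an', 'low', 'pencil'] (min_width=19, slack=4)
Line 2: ['architect', 'cheese', 'low'] (min_width=20, slack=3)
Line 3: ['letter', 'wind', 'north', 'old'] (min_width=21, slack=2)
Line 4: ['walk', 'salty', 'oats', 'display'] (min_width=23, slack=0)
Line 5: ['lion'] (min_width=4, slack=19)
Total lines: 5

Answer: 5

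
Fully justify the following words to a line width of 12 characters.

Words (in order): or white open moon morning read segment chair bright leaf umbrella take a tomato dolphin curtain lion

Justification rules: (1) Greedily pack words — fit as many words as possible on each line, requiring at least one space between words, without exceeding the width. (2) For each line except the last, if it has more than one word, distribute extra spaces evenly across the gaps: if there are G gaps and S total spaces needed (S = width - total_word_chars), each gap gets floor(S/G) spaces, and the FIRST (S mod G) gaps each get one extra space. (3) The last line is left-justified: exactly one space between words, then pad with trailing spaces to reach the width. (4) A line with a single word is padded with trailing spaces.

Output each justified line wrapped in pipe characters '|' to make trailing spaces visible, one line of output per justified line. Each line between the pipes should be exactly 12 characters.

Line 1: ['or', 'white'] (min_width=8, slack=4)
Line 2: ['open', 'moon'] (min_width=9, slack=3)
Line 3: ['morning', 'read'] (min_width=12, slack=0)
Line 4: ['segment'] (min_width=7, slack=5)
Line 5: ['chair', 'bright'] (min_width=12, slack=0)
Line 6: ['leaf'] (min_width=4, slack=8)
Line 7: ['umbrella'] (min_width=8, slack=4)
Line 8: ['take', 'a'] (min_width=6, slack=6)
Line 9: ['tomato'] (min_width=6, slack=6)
Line 10: ['dolphin'] (min_width=7, slack=5)
Line 11: ['curtain', 'lion'] (min_width=12, slack=0)

Answer: |or     white|
|open    moon|
|morning read|
|segment     |
|chair bright|
|leaf        |
|umbrella    |
|take       a|
|tomato      |
|dolphin     |
|curtain lion|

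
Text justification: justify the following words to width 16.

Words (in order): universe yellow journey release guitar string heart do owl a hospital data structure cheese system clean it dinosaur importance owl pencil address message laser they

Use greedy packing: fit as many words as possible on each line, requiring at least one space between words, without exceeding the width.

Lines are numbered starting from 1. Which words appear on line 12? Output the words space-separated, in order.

Answer: they

Derivation:
Line 1: ['universe', 'yellow'] (min_width=15, slack=1)
Line 2: ['journey', 'release'] (min_width=15, slack=1)
Line 3: ['guitar', 'string'] (min_width=13, slack=3)
Line 4: ['heart', 'do', 'owl', 'a'] (min_width=14, slack=2)
Line 5: ['hospital', 'data'] (min_width=13, slack=3)
Line 6: ['structure', 'cheese'] (min_width=16, slack=0)
Line 7: ['system', 'clean', 'it'] (min_width=15, slack=1)
Line 8: ['dinosaur'] (min_width=8, slack=8)
Line 9: ['importance', 'owl'] (min_width=14, slack=2)
Line 10: ['pencil', 'address'] (min_width=14, slack=2)
Line 11: ['message', 'laser'] (min_width=13, slack=3)
Line 12: ['they'] (min_width=4, slack=12)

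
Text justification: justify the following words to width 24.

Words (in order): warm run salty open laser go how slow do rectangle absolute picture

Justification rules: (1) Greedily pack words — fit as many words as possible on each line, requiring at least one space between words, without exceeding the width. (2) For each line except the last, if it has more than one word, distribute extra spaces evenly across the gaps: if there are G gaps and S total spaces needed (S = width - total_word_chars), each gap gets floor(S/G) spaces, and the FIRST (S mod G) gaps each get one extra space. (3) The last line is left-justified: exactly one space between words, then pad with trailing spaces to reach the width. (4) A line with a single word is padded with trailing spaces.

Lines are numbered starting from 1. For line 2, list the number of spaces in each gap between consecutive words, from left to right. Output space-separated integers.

Answer: 2 2 2 2

Derivation:
Line 1: ['warm', 'run', 'salty', 'open'] (min_width=19, slack=5)
Line 2: ['laser', 'go', 'how', 'slow', 'do'] (min_width=20, slack=4)
Line 3: ['rectangle', 'absolute'] (min_width=18, slack=6)
Line 4: ['picture'] (min_width=7, slack=17)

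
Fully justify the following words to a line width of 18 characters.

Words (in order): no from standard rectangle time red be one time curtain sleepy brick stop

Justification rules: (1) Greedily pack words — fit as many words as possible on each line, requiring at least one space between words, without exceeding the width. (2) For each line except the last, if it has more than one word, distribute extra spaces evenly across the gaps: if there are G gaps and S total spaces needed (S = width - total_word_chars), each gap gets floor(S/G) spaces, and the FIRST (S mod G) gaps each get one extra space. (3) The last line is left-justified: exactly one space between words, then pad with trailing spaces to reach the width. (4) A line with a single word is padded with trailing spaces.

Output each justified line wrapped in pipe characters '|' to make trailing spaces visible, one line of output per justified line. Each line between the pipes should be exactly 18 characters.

Answer: |no  from  standard|
|rectangle time red|
|be     one    time|
|curtain     sleepy|
|brick stop        |

Derivation:
Line 1: ['no', 'from', 'standard'] (min_width=16, slack=2)
Line 2: ['rectangle', 'time', 'red'] (min_width=18, slack=0)
Line 3: ['be', 'one', 'time'] (min_width=11, slack=7)
Line 4: ['curtain', 'sleepy'] (min_width=14, slack=4)
Line 5: ['brick', 'stop'] (min_width=10, slack=8)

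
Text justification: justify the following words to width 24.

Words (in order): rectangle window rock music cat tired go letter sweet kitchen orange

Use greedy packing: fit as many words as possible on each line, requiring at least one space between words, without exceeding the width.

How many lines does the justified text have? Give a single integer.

Answer: 4

Derivation:
Line 1: ['rectangle', 'window', 'rock'] (min_width=21, slack=3)
Line 2: ['music', 'cat', 'tired', 'go'] (min_width=18, slack=6)
Line 3: ['letter', 'sweet', 'kitchen'] (min_width=20, slack=4)
Line 4: ['orange'] (min_width=6, slack=18)
Total lines: 4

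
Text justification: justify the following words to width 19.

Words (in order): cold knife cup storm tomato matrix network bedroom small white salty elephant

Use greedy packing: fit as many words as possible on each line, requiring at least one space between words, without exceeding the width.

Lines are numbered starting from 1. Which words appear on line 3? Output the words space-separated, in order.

Line 1: ['cold', 'knife', 'cup'] (min_width=14, slack=5)
Line 2: ['storm', 'tomato', 'matrix'] (min_width=19, slack=0)
Line 3: ['network', 'bedroom'] (min_width=15, slack=4)
Line 4: ['small', 'white', 'salty'] (min_width=17, slack=2)
Line 5: ['elephant'] (min_width=8, slack=11)

Answer: network bedroom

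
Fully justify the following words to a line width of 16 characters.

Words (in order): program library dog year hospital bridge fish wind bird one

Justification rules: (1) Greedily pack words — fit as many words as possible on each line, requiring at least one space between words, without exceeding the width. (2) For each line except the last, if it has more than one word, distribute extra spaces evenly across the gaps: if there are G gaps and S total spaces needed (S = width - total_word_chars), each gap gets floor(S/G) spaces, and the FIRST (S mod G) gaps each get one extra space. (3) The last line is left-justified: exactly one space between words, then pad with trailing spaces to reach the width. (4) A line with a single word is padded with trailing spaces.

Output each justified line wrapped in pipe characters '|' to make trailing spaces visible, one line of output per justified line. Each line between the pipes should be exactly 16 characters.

Answer: |program  library|
|dog         year|
|hospital  bridge|
|fish  wind  bird|
|one             |

Derivation:
Line 1: ['program', 'library'] (min_width=15, slack=1)
Line 2: ['dog', 'year'] (min_width=8, slack=8)
Line 3: ['hospital', 'bridge'] (min_width=15, slack=1)
Line 4: ['fish', 'wind', 'bird'] (min_width=14, slack=2)
Line 5: ['one'] (min_width=3, slack=13)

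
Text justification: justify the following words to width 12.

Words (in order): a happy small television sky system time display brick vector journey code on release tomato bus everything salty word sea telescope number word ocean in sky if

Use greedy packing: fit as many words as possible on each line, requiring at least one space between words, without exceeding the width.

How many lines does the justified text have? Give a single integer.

Line 1: ['a', 'happy'] (min_width=7, slack=5)
Line 2: ['small'] (min_width=5, slack=7)
Line 3: ['television'] (min_width=10, slack=2)
Line 4: ['sky', 'system'] (min_width=10, slack=2)
Line 5: ['time', 'display'] (min_width=12, slack=0)
Line 6: ['brick', 'vector'] (min_width=12, slack=0)
Line 7: ['journey', 'code'] (min_width=12, slack=0)
Line 8: ['on', 'release'] (min_width=10, slack=2)
Line 9: ['tomato', 'bus'] (min_width=10, slack=2)
Line 10: ['everything'] (min_width=10, slack=2)
Line 11: ['salty', 'word'] (min_width=10, slack=2)
Line 12: ['sea'] (min_width=3, slack=9)
Line 13: ['telescope'] (min_width=9, slack=3)
Line 14: ['number', 'word'] (min_width=11, slack=1)
Line 15: ['ocean', 'in', 'sky'] (min_width=12, slack=0)
Line 16: ['if'] (min_width=2, slack=10)
Total lines: 16

Answer: 16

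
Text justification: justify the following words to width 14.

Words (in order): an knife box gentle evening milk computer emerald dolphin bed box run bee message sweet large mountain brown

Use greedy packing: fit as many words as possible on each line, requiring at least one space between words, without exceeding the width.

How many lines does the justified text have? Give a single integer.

Answer: 9

Derivation:
Line 1: ['an', 'knife', 'box'] (min_width=12, slack=2)
Line 2: ['gentle', 'evening'] (min_width=14, slack=0)
Line 3: ['milk', 'computer'] (min_width=13, slack=1)
Line 4: ['emerald'] (min_width=7, slack=7)
Line 5: ['dolphin', 'bed'] (min_width=11, slack=3)
Line 6: ['box', 'run', 'bee'] (min_width=11, slack=3)
Line 7: ['message', 'sweet'] (min_width=13, slack=1)
Line 8: ['large', 'mountain'] (min_width=14, slack=0)
Line 9: ['brown'] (min_width=5, slack=9)
Total lines: 9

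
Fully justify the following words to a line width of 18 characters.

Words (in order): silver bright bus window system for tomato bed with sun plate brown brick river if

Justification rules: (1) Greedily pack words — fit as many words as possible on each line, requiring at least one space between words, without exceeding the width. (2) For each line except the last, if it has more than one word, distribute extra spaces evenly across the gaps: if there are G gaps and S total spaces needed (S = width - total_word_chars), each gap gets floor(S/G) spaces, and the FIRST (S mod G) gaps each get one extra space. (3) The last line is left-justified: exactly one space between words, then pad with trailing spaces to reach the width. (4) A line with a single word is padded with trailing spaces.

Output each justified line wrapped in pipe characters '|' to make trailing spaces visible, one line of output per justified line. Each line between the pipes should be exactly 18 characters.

Answer: |silver  bright bus|
|window  system for|
|tomato   bed  with|
|sun   plate  brown|
|brick river if    |

Derivation:
Line 1: ['silver', 'bright', 'bus'] (min_width=17, slack=1)
Line 2: ['window', 'system', 'for'] (min_width=17, slack=1)
Line 3: ['tomato', 'bed', 'with'] (min_width=15, slack=3)
Line 4: ['sun', 'plate', 'brown'] (min_width=15, slack=3)
Line 5: ['brick', 'river', 'if'] (min_width=14, slack=4)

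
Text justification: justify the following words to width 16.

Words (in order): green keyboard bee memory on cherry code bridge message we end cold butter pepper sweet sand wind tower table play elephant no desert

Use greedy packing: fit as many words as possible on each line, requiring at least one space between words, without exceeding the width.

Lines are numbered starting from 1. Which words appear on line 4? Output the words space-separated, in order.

Line 1: ['green', 'keyboard'] (min_width=14, slack=2)
Line 2: ['bee', 'memory', 'on'] (min_width=13, slack=3)
Line 3: ['cherry', 'code'] (min_width=11, slack=5)
Line 4: ['bridge', 'message'] (min_width=14, slack=2)
Line 5: ['we', 'end', 'cold'] (min_width=11, slack=5)
Line 6: ['butter', 'pepper'] (min_width=13, slack=3)
Line 7: ['sweet', 'sand', 'wind'] (min_width=15, slack=1)
Line 8: ['tower', 'table', 'play'] (min_width=16, slack=0)
Line 9: ['elephant', 'no'] (min_width=11, slack=5)
Line 10: ['desert'] (min_width=6, slack=10)

Answer: bridge message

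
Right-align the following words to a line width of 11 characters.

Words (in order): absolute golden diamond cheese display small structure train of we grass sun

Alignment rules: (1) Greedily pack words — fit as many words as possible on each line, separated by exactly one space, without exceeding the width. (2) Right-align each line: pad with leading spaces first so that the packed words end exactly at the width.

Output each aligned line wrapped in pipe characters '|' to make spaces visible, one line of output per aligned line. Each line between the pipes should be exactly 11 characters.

Answer: |   absolute|
|     golden|
|    diamond|
|     cheese|
|    display|
|      small|
|  structure|
|train of we|
|  grass sun|

Derivation:
Line 1: ['absolute'] (min_width=8, slack=3)
Line 2: ['golden'] (min_width=6, slack=5)
Line 3: ['diamond'] (min_width=7, slack=4)
Line 4: ['cheese'] (min_width=6, slack=5)
Line 5: ['display'] (min_width=7, slack=4)
Line 6: ['small'] (min_width=5, slack=6)
Line 7: ['structure'] (min_width=9, slack=2)
Line 8: ['train', 'of', 'we'] (min_width=11, slack=0)
Line 9: ['grass', 'sun'] (min_width=9, slack=2)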